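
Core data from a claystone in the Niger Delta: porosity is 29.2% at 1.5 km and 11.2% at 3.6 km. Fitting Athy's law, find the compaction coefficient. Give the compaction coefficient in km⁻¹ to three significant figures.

Athy: n(Z) = n₀ e^(−kZ) ⇒ n₁/n₂ = e^{k(Z₂−Z₁)} ⇒ k = ln(n₁/n₂)/(Z₂−Z₁)
k = ln(0.292/0.112) / (3.6 − 1.5) = ln(2.607) / 2.1 = 0.9583 / 2.1 = 0.4563 km⁻¹

0.456 km⁻¹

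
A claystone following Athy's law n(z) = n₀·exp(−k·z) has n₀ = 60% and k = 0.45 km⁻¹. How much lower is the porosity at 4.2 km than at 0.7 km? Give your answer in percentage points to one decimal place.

34.7 percentage points

n(0.7) = 0.6·e^(−0.45×0.7) = 0.4379
n(4.2) = 0.6·e^(−0.45×4.2) = 0.0906
Δn = 0.4379 − 0.0906 = 0.3472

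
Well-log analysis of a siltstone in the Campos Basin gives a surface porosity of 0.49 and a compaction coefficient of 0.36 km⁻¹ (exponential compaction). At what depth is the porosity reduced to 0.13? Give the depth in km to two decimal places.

3.69 km

Invert Athy's law: d = ln(φ₀/φ) / k
d = ln(0.49/0.13) / 0.36 = ln(3.769) / 0.36 = 1.3269 / 0.36 = 3.686 km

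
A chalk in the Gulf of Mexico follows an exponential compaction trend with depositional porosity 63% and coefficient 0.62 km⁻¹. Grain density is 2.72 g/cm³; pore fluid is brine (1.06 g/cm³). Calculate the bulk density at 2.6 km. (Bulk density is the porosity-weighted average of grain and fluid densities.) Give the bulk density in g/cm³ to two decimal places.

Porosity at depth: phi = 0.63·exp(−0.62×2.6) = 0.63×0.1995 = 0.1257
Bulk density: ρ_b = (1−phi)ρ_g + phi·ρ_f = 0.8743×2.72 + 0.1257×1.06
       = 2.378 + 0.133 = 2.511 g/cm³

2.51 g/cm³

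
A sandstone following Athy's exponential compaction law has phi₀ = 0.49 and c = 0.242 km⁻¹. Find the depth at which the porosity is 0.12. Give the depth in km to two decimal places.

Invert Athy's law: z = ln(phi₀/phi) / c
z = ln(0.49/0.12) / 0.242 = ln(4.083) / 0.242 = 1.4069 / 0.242 = 5.814 km

5.81 km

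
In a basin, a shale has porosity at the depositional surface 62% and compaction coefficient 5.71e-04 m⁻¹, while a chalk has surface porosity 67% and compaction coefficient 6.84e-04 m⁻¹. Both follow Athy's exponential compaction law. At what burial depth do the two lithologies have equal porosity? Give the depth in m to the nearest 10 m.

Working in km (1 km = 1000 m; k in km⁻¹ = k in m⁻¹ × 1000):
Set φ₀ₐ e^(−kₐZ) = φ₀ᵦ e^(−kᵦZ) ⇒ ln(φ₀ₐ/φ₀ᵦ) = (kₐ − kᵦ)·Z
Z = ln(0.62/0.67) / (0.571 − 0.684) = -0.0776 / -0.113 = 0.686 km

690 m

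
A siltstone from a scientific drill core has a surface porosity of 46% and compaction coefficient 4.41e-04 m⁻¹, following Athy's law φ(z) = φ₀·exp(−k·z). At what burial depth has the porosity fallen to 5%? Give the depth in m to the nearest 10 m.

Working in km (1 km = 1000 m; k in km⁻¹ = k in m⁻¹ × 1000):
Invert Athy's law: z = ln(φ₀/φ) / k
z = ln(0.46/0.05) / 0.441 = ln(9.2) / 0.441 = 2.2192 / 0.441 = 5.032 km

5030 m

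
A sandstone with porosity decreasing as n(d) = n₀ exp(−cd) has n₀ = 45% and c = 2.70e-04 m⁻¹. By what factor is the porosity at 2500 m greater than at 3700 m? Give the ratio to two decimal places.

Working in km (1 km = 1000 m; c in km⁻¹ = c in m⁻¹ × 1000):
n(d₁)/n(d₂) = e^(−c·d₁)/e^(−c·d₂) = e^{c(d₂−d₁)}
= exp(0.27 × 1.2) = exp(0.324) = 1.3826

1.38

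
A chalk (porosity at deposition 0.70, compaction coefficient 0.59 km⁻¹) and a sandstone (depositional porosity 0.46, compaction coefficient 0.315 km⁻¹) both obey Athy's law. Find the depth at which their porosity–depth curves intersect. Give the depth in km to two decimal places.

1.53 km

Set n₀ₐ e^(−cₐz) = n₀ᵦ e^(−cᵦz) ⇒ ln(n₀ₐ/n₀ᵦ) = (cₐ − cᵦ)·z
z = ln(0.7/0.46) / (0.59 − 0.315) = 0.4199 / 0.275 = 1.527 km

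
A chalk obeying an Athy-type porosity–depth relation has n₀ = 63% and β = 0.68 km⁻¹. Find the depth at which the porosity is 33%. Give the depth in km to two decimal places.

Invert Athy's law: z = ln(n₀/n) / β
z = ln(0.63/0.33) / 0.68 = ln(1.909) / 0.68 = 0.6466 / 0.68 = 0.951 km

0.95 km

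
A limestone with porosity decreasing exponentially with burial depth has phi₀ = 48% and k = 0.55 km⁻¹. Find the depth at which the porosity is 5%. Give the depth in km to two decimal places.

4.11 km

Invert Athy's law: d = ln(phi₀/phi) / k
d = ln(0.48/0.05) / 0.55 = ln(9.6) / 0.55 = 2.2618 / 0.55 = 4.112 km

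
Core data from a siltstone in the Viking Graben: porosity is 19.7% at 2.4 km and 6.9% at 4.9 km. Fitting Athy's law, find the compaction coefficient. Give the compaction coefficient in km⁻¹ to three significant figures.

Athy: n(z) = n₀ e^(−kz) ⇒ n₁/n₂ = e^{k(z₂−z₁)} ⇒ k = ln(n₁/n₂)/(z₂−z₁)
k = ln(0.197/0.069) / (4.9 − 2.4) = ln(2.855) / 2.5 = 1.0491 / 2.5 = 0.4196 km⁻¹

0.420 km⁻¹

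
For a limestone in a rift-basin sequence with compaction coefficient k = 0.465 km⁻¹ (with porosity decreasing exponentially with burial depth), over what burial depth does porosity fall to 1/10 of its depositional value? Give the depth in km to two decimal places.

φ/φ₀ = 1/10 ⇒ exp(−k·d) = 1/10 ⇒ d = ln(10) / k
d = 2.3026 / 0.465 = 4.952 km

4.95 km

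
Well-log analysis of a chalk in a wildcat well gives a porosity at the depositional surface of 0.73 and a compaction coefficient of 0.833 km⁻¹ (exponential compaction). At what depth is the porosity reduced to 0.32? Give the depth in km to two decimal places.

0.99 km

Invert Athy's law: Z = ln(n₀/n) / β
Z = ln(0.73/0.32) / 0.833 = ln(2.281) / 0.833 = 0.8247 / 0.833 = 0.990 km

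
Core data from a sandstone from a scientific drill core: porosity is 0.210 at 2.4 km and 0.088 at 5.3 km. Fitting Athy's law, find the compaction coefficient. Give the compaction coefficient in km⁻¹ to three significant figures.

Athy: phi(z) = phi₀ e^(−kz) ⇒ phi₁/phi₂ = e^{k(z₂−z₁)} ⇒ k = ln(phi₁/phi₂)/(z₂−z₁)
k = ln(0.21/0.088) / (5.3 − 2.4) = ln(2.386) / 2.9 = 0.8698 / 2.9 = 0.2999 km⁻¹

0.300 km⁻¹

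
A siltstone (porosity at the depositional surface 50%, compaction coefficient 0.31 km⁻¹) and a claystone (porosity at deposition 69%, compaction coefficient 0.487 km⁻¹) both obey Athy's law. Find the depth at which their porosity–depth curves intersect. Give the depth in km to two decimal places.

1.82 km

Set φ₀ₐ e^(−βₐz) = φ₀ᵦ e^(−βᵦz) ⇒ ln(φ₀ₐ/φ₀ᵦ) = (βₐ − βᵦ)·z
z = ln(0.5/0.69) / (0.31 − 0.487) = -0.3221 / -0.177 = 1.820 km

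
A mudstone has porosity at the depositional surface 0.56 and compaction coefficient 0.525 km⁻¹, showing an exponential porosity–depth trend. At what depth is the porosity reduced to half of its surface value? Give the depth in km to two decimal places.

1.32 km

phi/phi₀ = 1/2 ⇒ exp(−β·d) = 1/2 ⇒ d = ln(2) / β
d = 0.6931 / 0.525 = 1.320 km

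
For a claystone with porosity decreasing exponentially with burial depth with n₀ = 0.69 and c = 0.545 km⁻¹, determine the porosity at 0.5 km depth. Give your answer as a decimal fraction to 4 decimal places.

0.5254

n = n₀·exp(−c·d) = 0.69 × exp(−0.545 × 0.5) = 0.69 × exp(−0.2725)
  = 0.69 × 0.7615 = 0.5254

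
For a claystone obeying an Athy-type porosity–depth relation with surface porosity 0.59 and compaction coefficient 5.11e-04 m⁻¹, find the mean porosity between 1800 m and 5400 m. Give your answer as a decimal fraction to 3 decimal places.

0.108

Working in km (1 km = 1000 m; k in km⁻¹ = k in m⁻¹ × 1000):
⟨n⟩ = (1/(Z₂−Z₁)) ∫ n₀ e^(−kZ) dZ = n₀·(e^(−k·Z₁) − e^(−k·Z₂)) / (k·(Z₂−Z₁))
e^(−0.511×1.8) = 0.3986; e^(−0.511×5.4) = 0.0633
⟨n⟩ = 0.59 × (0.3986 − 0.0633) / (0.511 × 3.6) = 0.59 × 0.1823 = 0.1075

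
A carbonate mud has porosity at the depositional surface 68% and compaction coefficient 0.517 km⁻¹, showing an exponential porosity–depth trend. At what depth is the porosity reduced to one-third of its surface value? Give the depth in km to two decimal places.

2.12 km

phi/phi₀ = 1/3 ⇒ exp(−β·d) = 1/3 ⇒ d = ln(3) / β
d = 1.0986 / 0.517 = 2.125 km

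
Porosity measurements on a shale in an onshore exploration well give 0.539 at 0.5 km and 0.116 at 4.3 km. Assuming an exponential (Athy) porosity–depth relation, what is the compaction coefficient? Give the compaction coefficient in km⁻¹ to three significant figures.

0.404 km⁻¹

Athy: phi(Z) = phi₀ e^(−βZ) ⇒ phi₁/phi₂ = e^{β(Z₂−Z₁)} ⇒ β = ln(phi₁/phi₂)/(Z₂−Z₁)
β = ln(0.539/0.116) / (4.3 − 0.5) = ln(4.647) / 3.8 = 1.5361 / 3.8 = 0.4042 km⁻¹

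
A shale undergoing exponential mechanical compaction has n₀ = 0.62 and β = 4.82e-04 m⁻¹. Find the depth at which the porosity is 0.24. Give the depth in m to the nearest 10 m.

Working in km (1 km = 1000 m; β in km⁻¹ = β in m⁻¹ × 1000):
Invert Athy's law: z = ln(n₀/n) / β
z = ln(0.62/0.24) / 0.482 = ln(2.583) / 0.482 = 0.9491 / 0.482 = 1.969 km

1970 m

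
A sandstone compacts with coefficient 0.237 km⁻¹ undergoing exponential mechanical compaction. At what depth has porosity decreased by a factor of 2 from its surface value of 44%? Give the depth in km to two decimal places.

phi/phi₀ = 1/2 ⇒ exp(−k·d) = 1/2 ⇒ d = ln(2) / k
d = 0.6931 / 0.237 = 2.925 km

2.92 km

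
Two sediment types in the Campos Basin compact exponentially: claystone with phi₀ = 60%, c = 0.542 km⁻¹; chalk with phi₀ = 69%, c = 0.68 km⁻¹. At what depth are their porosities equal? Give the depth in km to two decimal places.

1.01 km

Set phi₀ₐ e^(−cₐd) = phi₀ᵦ e^(−cᵦd) ⇒ ln(phi₀ₐ/phi₀ᵦ) = (cₐ − cᵦ)·d
d = ln(0.6/0.69) / (0.542 − 0.68) = -0.1398 / -0.138 = 1.013 km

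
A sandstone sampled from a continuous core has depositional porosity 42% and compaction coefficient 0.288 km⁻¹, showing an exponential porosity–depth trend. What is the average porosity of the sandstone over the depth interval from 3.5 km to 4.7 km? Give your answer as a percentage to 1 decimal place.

13.0%

⟨phi⟩ = (1/(Z₂−Z₁)) ∫ phi₀ e^(−kZ) dZ = phi₀·(e^(−k·Z₁) − e^(−k·Z₂)) / (k·(Z₂−Z₁))
e^(−0.288×3.5) = 0.3649; e^(−0.288×4.7) = 0.2583
⟨phi⟩ = 0.42 × (0.3649 − 0.2583) / (0.288 × 1.2) = 0.42 × 0.3086 = 0.1296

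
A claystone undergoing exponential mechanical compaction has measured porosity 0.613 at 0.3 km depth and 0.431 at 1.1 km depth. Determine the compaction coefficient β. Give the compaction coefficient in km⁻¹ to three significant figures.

Athy: φ(Z) = φ₀ e^(−βZ) ⇒ φ₁/φ₂ = e^{β(Z₂−Z₁)} ⇒ β = ln(φ₁/φ₂)/(Z₂−Z₁)
β = ln(0.613/0.431) / (1.1 − 0.3) = ln(1.422) / 0.8 = 0.3523 / 0.8 = 0.4403 km⁻¹

0.440 km⁻¹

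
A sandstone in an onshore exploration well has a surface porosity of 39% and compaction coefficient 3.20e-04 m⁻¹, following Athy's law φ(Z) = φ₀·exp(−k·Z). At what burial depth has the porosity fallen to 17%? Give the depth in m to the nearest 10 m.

2590 m

Working in km (1 km = 1000 m; k in km⁻¹ = k in m⁻¹ × 1000):
Invert Athy's law: Z = ln(φ₀/φ) / k
Z = ln(0.39/0.17) / 0.32 = ln(2.294) / 0.32 = 0.8303 / 0.32 = 2.595 km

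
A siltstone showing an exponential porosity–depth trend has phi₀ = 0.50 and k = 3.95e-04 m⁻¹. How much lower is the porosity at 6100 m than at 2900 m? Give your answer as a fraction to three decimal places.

0.114

Working in km (1 km = 1000 m; k in km⁻¹ = k in m⁻¹ × 1000):
phi(2.9) = 0.5·e^(−0.395×2.9) = 0.1590
phi(6.1) = 0.5·e^(−0.395×6.1) = 0.0449
Δphi = 0.1590 − 0.0449 = 0.1141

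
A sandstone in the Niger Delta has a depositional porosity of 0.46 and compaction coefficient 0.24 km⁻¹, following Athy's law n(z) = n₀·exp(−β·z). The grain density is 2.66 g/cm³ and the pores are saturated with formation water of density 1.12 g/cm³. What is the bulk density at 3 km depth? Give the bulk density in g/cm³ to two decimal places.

2.32 g/cm³

Porosity at depth: n = 0.46·exp(−0.24×3) = 0.46×0.4868 = 0.2239
Bulk density: ρ_b = (1−n)ρ_g + n·ρ_f = 0.7761×2.66 + 0.2239×1.12
       = 2.064 + 0.251 = 2.315 g/cm³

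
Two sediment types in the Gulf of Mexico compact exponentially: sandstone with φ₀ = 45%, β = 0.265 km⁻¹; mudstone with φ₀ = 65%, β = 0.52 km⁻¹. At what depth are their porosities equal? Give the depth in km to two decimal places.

Set φ₀ₐ e^(−βₐd) = φ₀ᵦ e^(−βᵦd) ⇒ ln(φ₀ₐ/φ₀ᵦ) = (βₐ − βᵦ)·d
d = ln(0.45/0.65) / (0.265 − 0.52) = -0.3677 / -0.255 = 1.442 km

1.44 km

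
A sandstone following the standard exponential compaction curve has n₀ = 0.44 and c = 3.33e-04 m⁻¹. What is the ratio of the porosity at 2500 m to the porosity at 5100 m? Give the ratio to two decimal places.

Working in km (1 km = 1000 m; c in km⁻¹ = c in m⁻¹ × 1000):
n(z₁)/n(z₂) = e^(−c·z₁)/e^(−c·z₂) = e^{c(z₂−z₁)}
= exp(0.333 × 2.6) = exp(0.8658) = 2.3769

2.38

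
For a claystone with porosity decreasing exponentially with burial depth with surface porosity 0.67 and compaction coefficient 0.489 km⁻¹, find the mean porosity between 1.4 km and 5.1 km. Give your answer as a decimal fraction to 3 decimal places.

⟨phi⟩ = (1/(Z₂−Z₁)) ∫ phi₀ e^(−βZ) dZ = phi₀·(e^(−β·Z₁) − e^(−β·Z₂)) / (β·(Z₂−Z₁))
e^(−0.489×1.4) = 0.5043; e^(−0.489×5.1) = 0.0826
⟨phi⟩ = 0.67 × (0.5043 − 0.0826) / (0.489 × 3.7) = 0.67 × 0.2331 = 0.1562

0.156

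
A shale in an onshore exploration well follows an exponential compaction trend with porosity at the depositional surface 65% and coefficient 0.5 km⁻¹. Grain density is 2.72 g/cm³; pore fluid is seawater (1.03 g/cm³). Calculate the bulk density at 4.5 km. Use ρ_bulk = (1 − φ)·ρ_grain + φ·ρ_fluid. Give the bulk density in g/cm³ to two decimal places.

Porosity at depth: phi = 0.65·exp(−0.5×4.5) = 0.65×0.1054 = 0.0685
Bulk density: ρ_b = (1−phi)ρ_g + phi·ρ_f = 0.9315×2.72 + 0.0685×1.03
       = 2.534 + 0.071 = 2.604 g/cm³

2.60 g/cm³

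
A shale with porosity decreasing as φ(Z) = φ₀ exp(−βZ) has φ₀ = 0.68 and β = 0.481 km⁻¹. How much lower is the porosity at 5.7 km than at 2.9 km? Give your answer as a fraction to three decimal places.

φ(2.9) = 0.68·e^(−0.481×2.9) = 0.1685
φ(5.7) = 0.68·e^(−0.481×5.7) = 0.0438
Δφ = 0.1685 − 0.0438 = 0.1247

0.125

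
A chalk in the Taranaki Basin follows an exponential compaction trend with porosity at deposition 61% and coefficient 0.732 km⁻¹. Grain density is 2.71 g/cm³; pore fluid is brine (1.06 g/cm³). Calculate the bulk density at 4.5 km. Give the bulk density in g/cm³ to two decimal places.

Porosity at depth: n = 0.61·exp(−0.732×4.5) = 0.61×0.0371 = 0.0226
Bulk density: ρ_b = (1−n)ρ_g + n·ρ_f = 0.9774×2.71 + 0.0226×1.06
       = 2.649 + 0.024 = 2.673 g/cm³

2.67 g/cm³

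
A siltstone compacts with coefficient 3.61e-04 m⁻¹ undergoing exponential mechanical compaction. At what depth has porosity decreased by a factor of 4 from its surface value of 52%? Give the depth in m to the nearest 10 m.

3840 m

Working in km (1 km = 1000 m; β in km⁻¹ = β in m⁻¹ × 1000):
phi/phi₀ = 1/4 ⇒ exp(−β·Z) = 1/4 ⇒ Z = ln(4) / β
Z = 1.3863 / 0.361 = 3.840 km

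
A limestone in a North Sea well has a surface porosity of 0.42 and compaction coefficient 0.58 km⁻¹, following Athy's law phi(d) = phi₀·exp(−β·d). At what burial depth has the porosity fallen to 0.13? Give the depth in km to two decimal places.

Invert Athy's law: d = ln(phi₀/phi) / β
d = ln(0.42/0.13) / 0.58 = ln(3.231) / 0.58 = 1.1727 / 0.58 = 2.022 km

2.02 km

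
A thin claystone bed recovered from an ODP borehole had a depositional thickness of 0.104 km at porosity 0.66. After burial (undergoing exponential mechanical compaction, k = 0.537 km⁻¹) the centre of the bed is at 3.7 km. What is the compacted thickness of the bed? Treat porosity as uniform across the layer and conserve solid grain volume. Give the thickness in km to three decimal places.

0.039 km

Porosity at 3.7 km: φ = 0.66·exp(−0.537×3.7) = 0.0905
Solid-volume conservation: h(1−φ) = h₀(1−φ₀) ⇒ h = h₀·(1−φ₀)/(1−φ)
h = 0.104 × (1 − 0.66)/(1 − 0.0905) = 0.104 × 0.3738 = 0.0389 km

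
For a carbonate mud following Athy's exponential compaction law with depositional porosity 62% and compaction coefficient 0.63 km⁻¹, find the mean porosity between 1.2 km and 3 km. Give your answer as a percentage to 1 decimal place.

17.4%

⟨phi⟩ = (1/(z₂−z₁)) ∫ phi₀ e^(−kz) dz = phi₀·(e^(−k·z₁) − e^(−k·z₂)) / (k·(z₂−z₁))
e^(−0.63×1.2) = 0.4695; e^(−0.63×3) = 0.1511
⟨phi⟩ = 0.62 × (0.4695 − 0.1511) / (0.63 × 1.8) = 0.62 × 0.2808 = 0.1741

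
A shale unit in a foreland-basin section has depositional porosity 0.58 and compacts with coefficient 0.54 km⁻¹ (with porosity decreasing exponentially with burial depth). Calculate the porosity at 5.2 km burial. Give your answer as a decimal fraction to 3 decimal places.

0.035

n = n₀·exp(−c·d) = 0.58 × exp(−0.54 × 5.2) = 0.58 × exp(−2.808)
  = 0.58 × 0.0603 = 0.0350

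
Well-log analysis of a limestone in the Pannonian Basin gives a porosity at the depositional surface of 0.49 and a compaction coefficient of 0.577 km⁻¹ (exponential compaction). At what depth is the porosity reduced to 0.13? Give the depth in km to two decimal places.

2.30 km

Invert Athy's law: z = ln(n₀/n) / β
z = ln(0.49/0.13) / 0.577 = ln(3.769) / 0.577 = 1.3269 / 0.577 = 2.300 km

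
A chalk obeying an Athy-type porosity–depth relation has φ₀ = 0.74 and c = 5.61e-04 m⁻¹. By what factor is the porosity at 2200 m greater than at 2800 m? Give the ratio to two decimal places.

Working in km (1 km = 1000 m; c in km⁻¹ = c in m⁻¹ × 1000):
φ(z₁)/φ(z₂) = e^(−c·z₁)/e^(−c·z₂) = e^{c(z₂−z₁)}
= exp(0.561 × 0.6) = exp(0.3366) = 1.4002

1.40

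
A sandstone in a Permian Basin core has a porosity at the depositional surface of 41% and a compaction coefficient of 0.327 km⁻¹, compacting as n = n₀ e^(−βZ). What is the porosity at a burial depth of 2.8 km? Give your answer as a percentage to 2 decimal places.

n = n₀·exp(−β·Z) = 0.41 × exp(−0.327 × 2.8) = 0.41 × exp(−0.9156)
  = 0.41 × 0.4003 = 0.1641

16.41%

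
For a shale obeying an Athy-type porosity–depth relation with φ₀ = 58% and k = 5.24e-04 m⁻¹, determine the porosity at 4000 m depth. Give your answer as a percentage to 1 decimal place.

7.1%

Working in km (1 km = 1000 m; k in km⁻¹ = k in m⁻¹ × 1000):
φ = φ₀·exp(−k·d) = 0.58 × exp(−0.524 × 4) = 0.58 × exp(−2.096)
  = 0.58 × 0.1229 = 0.0713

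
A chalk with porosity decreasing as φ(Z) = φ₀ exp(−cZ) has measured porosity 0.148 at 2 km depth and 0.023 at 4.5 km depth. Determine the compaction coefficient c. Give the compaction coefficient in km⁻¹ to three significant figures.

0.745 km⁻¹

Athy: φ(Z) = φ₀ e^(−cZ) ⇒ φ₁/φ₂ = e^{c(Z₂−Z₁)} ⇒ c = ln(φ₁/φ₂)/(Z₂−Z₁)
c = ln(0.148/0.023) / (4.5 − 2) = ln(6.435) / 2.5 = 1.8617 / 2.5 = 0.7447 km⁻¹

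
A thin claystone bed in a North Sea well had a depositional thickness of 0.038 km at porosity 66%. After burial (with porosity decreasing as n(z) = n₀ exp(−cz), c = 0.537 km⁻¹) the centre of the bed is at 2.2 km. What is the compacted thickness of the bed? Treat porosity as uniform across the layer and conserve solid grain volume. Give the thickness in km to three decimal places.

Porosity at 2.2 km: n = 0.66·exp(−0.537×2.2) = 0.2025
Solid-volume conservation: h(1−n) = h₀(1−n₀) ⇒ h = h₀·(1−n₀)/(1−n)
h = 0.038 × (1 − 0.66)/(1 − 0.2025) = 0.038 × 0.4263 = 0.0162 km

0.016 km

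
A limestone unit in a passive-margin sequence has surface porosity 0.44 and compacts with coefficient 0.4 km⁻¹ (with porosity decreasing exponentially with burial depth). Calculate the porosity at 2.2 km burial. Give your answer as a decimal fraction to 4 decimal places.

φ = φ₀·exp(−β·d) = 0.44 × exp(−0.4 × 2.2) = 0.44 × exp(−0.88)
  = 0.44 × 0.4148 = 0.1825

0.1825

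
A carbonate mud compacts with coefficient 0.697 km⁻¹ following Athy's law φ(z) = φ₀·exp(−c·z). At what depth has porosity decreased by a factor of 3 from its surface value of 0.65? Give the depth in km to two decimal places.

φ/φ₀ = 1/3 ⇒ exp(−c·z) = 1/3 ⇒ z = ln(3) / c
z = 1.0986 / 0.697 = 1.576 km

1.58 km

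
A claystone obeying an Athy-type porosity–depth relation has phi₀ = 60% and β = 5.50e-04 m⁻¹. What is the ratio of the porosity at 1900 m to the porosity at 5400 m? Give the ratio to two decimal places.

6.86

Working in km (1 km = 1000 m; β in km⁻¹ = β in m⁻¹ × 1000):
phi(Z₁)/phi(Z₂) = e^(−β·Z₁)/e^(−β·Z₂) = e^{β(Z₂−Z₁)}
= exp(0.55 × 3.5) = exp(1.925) = 6.8551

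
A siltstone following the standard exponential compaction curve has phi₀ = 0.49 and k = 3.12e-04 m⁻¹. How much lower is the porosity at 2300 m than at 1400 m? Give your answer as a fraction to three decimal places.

Working in km (1 km = 1000 m; k in km⁻¹ = k in m⁻¹ × 1000):
phi(1.4) = 0.49·e^(−0.312×1.4) = 0.3166
phi(2.3) = 0.49·e^(−0.312×2.3) = 0.2391
Δphi = 0.3166 − 0.2391 = 0.0775

0.078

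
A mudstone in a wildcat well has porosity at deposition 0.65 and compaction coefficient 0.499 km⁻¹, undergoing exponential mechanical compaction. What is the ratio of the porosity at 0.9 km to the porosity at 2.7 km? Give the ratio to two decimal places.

phi(d₁)/phi(d₂) = e^(−k·d₁)/e^(−k·d₂) = e^{k(d₂−d₁)}
= exp(0.499 × 1.8) = exp(0.8982) = 2.4552

2.46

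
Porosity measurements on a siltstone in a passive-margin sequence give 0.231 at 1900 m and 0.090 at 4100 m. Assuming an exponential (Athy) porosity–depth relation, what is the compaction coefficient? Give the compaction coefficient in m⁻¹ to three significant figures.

Working in km (1 km = 1000 m; β in km⁻¹ = β in m⁻¹ × 1000):
Athy: phi(Z) = phi₀ e^(−βZ) ⇒ phi₁/phi₂ = e^{β(Z₂−Z₁)} ⇒ β = ln(phi₁/phi₂)/(Z₂−Z₁)
β = ln(0.231/0.09) / (4.1 − 1.9) = ln(2.567) / 2.2 = 0.9426 / 2.2 = 0.4285 km⁻¹

0.000428 m⁻¹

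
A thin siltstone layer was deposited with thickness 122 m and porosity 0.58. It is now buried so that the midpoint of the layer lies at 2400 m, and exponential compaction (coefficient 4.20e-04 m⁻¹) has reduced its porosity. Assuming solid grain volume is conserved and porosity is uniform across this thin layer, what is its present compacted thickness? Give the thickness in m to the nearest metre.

65 m

Working in km (1 km = 1000 m; β in km⁻¹ = β in m⁻¹ × 1000):
Porosity at 2.4 km: φ = 0.58·exp(−0.42×2.4) = 0.2117
Solid-volume conservation: h(1−φ) = h₀(1−φ₀) ⇒ h = h₀·(1−φ₀)/(1−φ)
h = 0.122 × (1 − 0.58)/(1 − 0.2117) = 0.122 × 0.5328 = 0.0650 km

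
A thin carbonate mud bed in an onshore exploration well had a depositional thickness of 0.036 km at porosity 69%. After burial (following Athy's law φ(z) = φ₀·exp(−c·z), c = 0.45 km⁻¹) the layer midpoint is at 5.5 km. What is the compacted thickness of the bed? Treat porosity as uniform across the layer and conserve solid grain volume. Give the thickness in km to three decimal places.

0.012 km

Porosity at 5.5 km: φ = 0.69·exp(−0.45×5.5) = 0.0581
Solid-volume conservation: h(1−φ) = h₀(1−φ₀) ⇒ h = h₀·(1−φ₀)/(1−φ)
h = 0.036 × (1 − 0.69)/(1 − 0.0581) = 0.036 × 0.3291 = 0.0118 km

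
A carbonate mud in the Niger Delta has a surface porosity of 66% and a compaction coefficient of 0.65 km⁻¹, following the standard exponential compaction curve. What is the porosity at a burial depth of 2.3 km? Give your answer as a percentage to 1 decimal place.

14.8%

φ = φ₀·exp(−c·z) = 0.66 × exp(−0.65 × 2.3) = 0.66 × exp(−1.495)
  = 0.66 × 0.2242 = 0.1480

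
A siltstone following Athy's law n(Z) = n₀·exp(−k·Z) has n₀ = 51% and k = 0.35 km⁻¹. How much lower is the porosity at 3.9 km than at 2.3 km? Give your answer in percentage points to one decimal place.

9.8 percentage points

n(2.3) = 0.51·e^(−0.35×2.3) = 0.2280
n(3.9) = 0.51·e^(−0.35×3.9) = 0.1302
Δn = 0.2280 − 0.1302 = 0.0978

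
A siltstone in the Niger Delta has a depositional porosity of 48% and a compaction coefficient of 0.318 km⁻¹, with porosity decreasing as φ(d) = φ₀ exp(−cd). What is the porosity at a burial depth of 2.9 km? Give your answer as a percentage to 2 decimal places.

19.09%

φ = φ₀·exp(−c·d) = 0.48 × exp(−0.318 × 2.9) = 0.48 × exp(−0.9222)
  = 0.48 × 0.3976 = 0.1909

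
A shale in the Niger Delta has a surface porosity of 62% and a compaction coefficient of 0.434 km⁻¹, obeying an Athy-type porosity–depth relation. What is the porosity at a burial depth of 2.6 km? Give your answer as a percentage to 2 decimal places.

n = n₀·exp(−β·Z) = 0.62 × exp(−0.434 × 2.6) = 0.62 × exp(−1.128)
  = 0.62 × 0.3236 = 0.2006

20.06%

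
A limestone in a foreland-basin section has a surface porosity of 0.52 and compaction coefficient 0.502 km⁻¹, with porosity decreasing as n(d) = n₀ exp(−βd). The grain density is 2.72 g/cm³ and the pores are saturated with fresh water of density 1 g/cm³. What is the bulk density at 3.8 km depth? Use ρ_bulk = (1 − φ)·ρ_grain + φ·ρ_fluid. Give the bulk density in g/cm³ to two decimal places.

Porosity at depth: n = 0.52·exp(−0.502×3.8) = 0.52×0.1484 = 0.0772
Bulk density: ρ_b = (1−n)ρ_g + n·ρ_f = 0.9228×2.72 + 0.0772×1
       = 2.510 + 0.077 = 2.587 g/cm³

2.59 g/cm³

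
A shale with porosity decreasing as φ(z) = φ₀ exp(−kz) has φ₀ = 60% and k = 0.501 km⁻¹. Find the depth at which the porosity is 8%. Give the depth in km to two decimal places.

4.02 km

Invert Athy's law: z = ln(φ₀/φ) / k
z = ln(0.6/0.08) / 0.501 = ln(7.5) / 0.501 = 2.0149 / 0.501 = 4.022 km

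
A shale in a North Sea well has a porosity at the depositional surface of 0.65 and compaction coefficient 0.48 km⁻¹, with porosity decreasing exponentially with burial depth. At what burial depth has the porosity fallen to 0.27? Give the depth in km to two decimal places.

1.83 km

Invert Athy's law: z = ln(phi₀/phi) / c
z = ln(0.65/0.27) / 0.48 = ln(2.407) / 0.48 = 0.8786 / 0.48 = 1.830 km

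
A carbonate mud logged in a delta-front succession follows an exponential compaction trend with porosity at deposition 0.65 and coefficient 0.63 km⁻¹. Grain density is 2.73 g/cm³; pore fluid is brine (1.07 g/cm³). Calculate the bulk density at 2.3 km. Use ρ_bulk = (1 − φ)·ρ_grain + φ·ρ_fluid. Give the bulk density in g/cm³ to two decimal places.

Porosity at depth: phi = 0.65·exp(−0.63×2.3) = 0.65×0.2348 = 0.1526
Bulk density: ρ_b = (1−phi)ρ_g + phi·ρ_f = 0.8474×2.73 + 0.1526×1.07
       = 2.313 + 0.163 = 2.477 g/cm³

2.48 g/cm³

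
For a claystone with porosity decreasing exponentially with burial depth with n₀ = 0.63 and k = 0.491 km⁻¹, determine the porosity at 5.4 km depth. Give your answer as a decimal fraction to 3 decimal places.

n = n₀·exp(−k·Z) = 0.63 × exp(−0.491 × 5.4) = 0.63 × exp(−2.651)
  = 0.63 × 0.0706 = 0.0444

0.044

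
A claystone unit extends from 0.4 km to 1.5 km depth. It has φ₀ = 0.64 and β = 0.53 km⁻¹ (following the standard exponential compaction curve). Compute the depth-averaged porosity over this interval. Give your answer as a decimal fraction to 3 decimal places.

0.392

⟨φ⟩ = (1/(z₂−z₁)) ∫ φ₀ e^(−βz) dz = φ₀·(e^(−β·z₁) − e^(−β·z₂)) / (β·(z₂−z₁))
e^(−0.53×0.4) = 0.8090; e^(−0.53×1.5) = 0.4516
⟨φ⟩ = 0.64 × (0.8090 − 0.4516) / (0.53 × 1.1) = 0.64 × 0.6130 = 0.3923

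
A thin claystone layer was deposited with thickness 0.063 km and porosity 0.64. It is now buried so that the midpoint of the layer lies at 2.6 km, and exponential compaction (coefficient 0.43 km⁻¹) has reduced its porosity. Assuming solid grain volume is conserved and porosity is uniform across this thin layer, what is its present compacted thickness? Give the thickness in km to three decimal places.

Porosity at 2.6 km: n = 0.64·exp(−0.43×2.6) = 0.2092
Solid-volume conservation: h(1−n) = h₀(1−n₀) ⇒ h = h₀·(1−n₀)/(1−n)
h = 0.063 × (1 − 0.64)/(1 − 0.2092) = 0.063 × 0.4553 = 0.0287 km

0.029 km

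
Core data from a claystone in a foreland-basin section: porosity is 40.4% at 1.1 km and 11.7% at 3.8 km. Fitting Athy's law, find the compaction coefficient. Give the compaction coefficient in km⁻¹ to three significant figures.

Athy: phi(d) = phi₀ e^(−cd) ⇒ phi₁/phi₂ = e^{c(d₂−d₁)} ⇒ c = ln(phi₁/phi₂)/(d₂−d₁)
c = ln(0.404/0.117) / (3.8 − 1.1) = ln(3.453) / 2.7 = 1.2392 / 2.7 = 0.459 km⁻¹

0.459 km⁻¹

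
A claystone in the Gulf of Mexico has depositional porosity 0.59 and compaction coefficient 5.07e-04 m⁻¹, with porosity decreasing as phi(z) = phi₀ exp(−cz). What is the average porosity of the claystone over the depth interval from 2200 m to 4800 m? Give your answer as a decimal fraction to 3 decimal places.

Working in km (1 km = 1000 m; c in km⁻¹ = c in m⁻¹ × 1000):
⟨phi⟩ = (1/(z₂−z₁)) ∫ phi₀ e^(−cz) dz = phi₀·(e^(−c·z₁) − e^(−c·z₂)) / (c·(z₂−z₁))
e^(−0.507×2.2) = 0.3278; e^(−0.507×4.8) = 0.0877
⟨phi⟩ = 0.59 × (0.3278 − 0.0877) / (0.507 × 2.6) = 0.59 × 0.1821 = 0.1074

0.107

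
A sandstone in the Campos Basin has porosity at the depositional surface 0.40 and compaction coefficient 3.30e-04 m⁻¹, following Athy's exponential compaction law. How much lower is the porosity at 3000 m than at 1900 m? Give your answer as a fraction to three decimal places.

Working in km (1 km = 1000 m; c in km⁻¹ = c in m⁻¹ × 1000):
phi(1.9) = 0.4·e^(−0.33×1.9) = 0.2137
phi(3) = 0.4·e^(−0.33×3) = 0.1486
Δphi = 0.2137 − 0.1486 = 0.0650

0.065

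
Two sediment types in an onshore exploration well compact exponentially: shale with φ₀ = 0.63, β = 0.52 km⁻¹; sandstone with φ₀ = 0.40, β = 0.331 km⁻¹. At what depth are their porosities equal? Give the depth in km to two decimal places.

2.40 km

Set φ₀ₐ e^(−βₐd) = φ₀ᵦ e^(−βᵦd) ⇒ ln(φ₀ₐ/φ₀ᵦ) = (βₐ − βᵦ)·d
d = ln(0.63/0.4) / (0.52 − 0.331) = 0.4543 / 0.189 = 2.403 km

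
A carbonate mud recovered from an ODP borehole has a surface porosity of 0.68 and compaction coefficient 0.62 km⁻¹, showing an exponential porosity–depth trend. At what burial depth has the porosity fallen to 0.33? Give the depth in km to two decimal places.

Invert Athy's law: z = ln(φ₀/φ) / β
z = ln(0.68/0.33) / 0.62 = ln(2.061) / 0.62 = 0.7230 / 0.62 = 1.166 km

1.17 km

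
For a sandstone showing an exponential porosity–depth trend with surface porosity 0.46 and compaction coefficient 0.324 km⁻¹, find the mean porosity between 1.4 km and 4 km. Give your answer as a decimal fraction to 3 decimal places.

0.198

⟨φ⟩ = (1/(z₂−z₁)) ∫ φ₀ e^(−βz) dz = φ₀·(e^(−β·z₁) − e^(−β·z₂)) / (β·(z₂−z₁))
e^(−0.324×1.4) = 0.6353; e^(−0.324×4) = 0.2736
⟨φ⟩ = 0.46 × (0.6353 − 0.2736) / (0.324 × 2.6) = 0.46 × 0.4294 = 0.1975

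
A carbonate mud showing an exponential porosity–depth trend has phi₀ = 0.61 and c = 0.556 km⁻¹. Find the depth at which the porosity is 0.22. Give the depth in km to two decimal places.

1.83 km

Invert Athy's law: d = ln(phi₀/phi) / c
d = ln(0.61/0.22) / 0.556 = ln(2.773) / 0.556 = 1.0198 / 0.556 = 1.834 km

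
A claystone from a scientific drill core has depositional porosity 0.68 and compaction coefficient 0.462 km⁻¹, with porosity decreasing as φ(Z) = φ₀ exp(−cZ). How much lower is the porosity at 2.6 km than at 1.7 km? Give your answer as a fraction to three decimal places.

0.105

φ(1.7) = 0.68·e^(−0.462×1.7) = 0.3100
φ(2.6) = 0.68·e^(−0.462×2.6) = 0.2046
Δφ = 0.3100 − 0.2046 = 0.1055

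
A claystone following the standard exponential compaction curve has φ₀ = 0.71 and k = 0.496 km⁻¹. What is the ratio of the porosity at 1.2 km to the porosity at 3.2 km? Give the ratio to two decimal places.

2.70

φ(d₁)/φ(d₂) = e^(−k·d₁)/e^(−k·d₂) = e^{k(d₂−d₁)}
= exp(0.496 × 2) = exp(0.992) = 2.6966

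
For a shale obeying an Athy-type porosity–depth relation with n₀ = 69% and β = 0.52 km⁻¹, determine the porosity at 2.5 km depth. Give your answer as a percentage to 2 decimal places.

18.80%

n = n₀·exp(−β·z) = 0.69 × exp(−0.52 × 2.5) = 0.69 × exp(−1.3)
  = 0.69 × 0.2725 = 0.1880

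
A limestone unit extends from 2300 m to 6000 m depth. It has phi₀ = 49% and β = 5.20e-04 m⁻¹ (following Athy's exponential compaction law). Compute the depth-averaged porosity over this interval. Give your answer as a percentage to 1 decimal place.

Working in km (1 km = 1000 m; β in km⁻¹ = β in m⁻¹ × 1000):
⟨phi⟩ = (1/(z₂−z₁)) ∫ phi₀ e^(−βz) dz = phi₀·(e^(−β·z₁) − e^(−β·z₂)) / (β·(z₂−z₁))
e^(−0.52×2.3) = 0.3024; e^(−0.52×6) = 0.0442
⟨phi⟩ = 0.49 × (0.3024 − 0.0442) / (0.52 × 3.7) = 0.49 × 0.1342 = 0.0658

6.6%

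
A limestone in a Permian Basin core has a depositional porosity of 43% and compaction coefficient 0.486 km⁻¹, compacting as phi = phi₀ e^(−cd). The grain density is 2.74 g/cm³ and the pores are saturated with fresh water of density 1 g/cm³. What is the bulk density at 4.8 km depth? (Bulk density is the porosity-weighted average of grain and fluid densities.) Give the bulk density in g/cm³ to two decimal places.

Porosity at depth: phi = 0.43·exp(−0.486×4.8) = 0.43×0.0970 = 0.0417
Bulk density: ρ_b = (1−phi)ρ_g + phi·ρ_f = 0.9583×2.74 + 0.0417×1
       = 2.626 + 0.042 = 2.667 g/cm³

2.67 g/cm³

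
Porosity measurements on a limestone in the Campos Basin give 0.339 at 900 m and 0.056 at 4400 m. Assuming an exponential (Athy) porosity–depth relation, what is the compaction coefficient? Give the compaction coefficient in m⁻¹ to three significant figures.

0.000514 m⁻¹

Working in km (1 km = 1000 m; β in km⁻¹ = β in m⁻¹ × 1000):
Athy: n(z) = n₀ e^(−βz) ⇒ n₁/n₂ = e^{β(z₂−z₁)} ⇒ β = ln(n₁/n₂)/(z₂−z₁)
β = ln(0.339/0.056) / (4.4 − 0.9) = ln(6.054) / 3.5 = 1.8006 / 3.5 = 0.5145 km⁻¹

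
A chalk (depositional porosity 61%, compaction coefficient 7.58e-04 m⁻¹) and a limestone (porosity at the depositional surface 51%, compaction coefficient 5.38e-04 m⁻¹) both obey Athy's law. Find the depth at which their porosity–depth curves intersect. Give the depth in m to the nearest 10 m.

Working in km (1 km = 1000 m; k in km⁻¹ = k in m⁻¹ × 1000):
Set φ₀ₐ e^(−kₐz) = φ₀ᵦ e^(−kᵦz) ⇒ ln(φ₀ₐ/φ₀ᵦ) = (kₐ − kᵦ)·z
z = ln(0.61/0.51) / (0.758 − 0.538) = 0.1790 / 0.22 = 0.814 km

810 m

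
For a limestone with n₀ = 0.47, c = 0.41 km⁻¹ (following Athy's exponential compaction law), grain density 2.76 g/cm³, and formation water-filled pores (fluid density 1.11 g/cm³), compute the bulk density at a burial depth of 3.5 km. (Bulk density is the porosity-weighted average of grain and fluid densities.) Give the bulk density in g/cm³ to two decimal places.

2.58 g/cm³

Porosity at depth: n = 0.47·exp(−0.41×3.5) = 0.47×0.2381 = 0.1119
Bulk density: ρ_b = (1−n)ρ_g + n·ρ_f = 0.8881×2.76 + 0.1119×1.11
       = 2.451 + 0.124 = 2.575 g/cm³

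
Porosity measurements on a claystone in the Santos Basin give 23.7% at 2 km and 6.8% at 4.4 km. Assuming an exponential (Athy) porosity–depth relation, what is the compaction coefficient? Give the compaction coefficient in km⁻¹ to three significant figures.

Athy: φ(Z) = φ₀ e^(−kZ) ⇒ φ₁/φ₂ = e^{k(Z₂−Z₁)} ⇒ k = ln(φ₁/φ₂)/(Z₂−Z₁)
k = ln(0.237/0.068) / (4.4 − 2) = ln(3.485) / 2.4 = 1.2486 / 2.4 = 0.5202 km⁻¹

0.520 km⁻¹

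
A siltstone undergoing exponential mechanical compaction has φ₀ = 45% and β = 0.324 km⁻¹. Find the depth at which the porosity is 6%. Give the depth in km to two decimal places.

6.22 km

Invert Athy's law: z = ln(φ₀/φ) / β
z = ln(0.45/0.06) / 0.324 = ln(7.5) / 0.324 = 2.0149 / 0.324 = 6.219 km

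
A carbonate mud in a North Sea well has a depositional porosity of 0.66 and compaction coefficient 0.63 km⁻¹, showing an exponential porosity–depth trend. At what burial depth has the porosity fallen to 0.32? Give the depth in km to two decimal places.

1.15 km

Invert Athy's law: d = ln(φ₀/φ) / k
d = ln(0.66/0.32) / 0.63 = ln(2.062) / 0.63 = 0.7239 / 0.63 = 1.149 km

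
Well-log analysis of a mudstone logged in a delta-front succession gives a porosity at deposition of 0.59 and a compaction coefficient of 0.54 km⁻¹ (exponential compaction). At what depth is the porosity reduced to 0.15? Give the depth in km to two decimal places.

2.54 km

Invert Athy's law: z = ln(n₀/n) / k
z = ln(0.59/0.15) / 0.54 = ln(3.933) / 0.54 = 1.3695 / 0.54 = 2.536 km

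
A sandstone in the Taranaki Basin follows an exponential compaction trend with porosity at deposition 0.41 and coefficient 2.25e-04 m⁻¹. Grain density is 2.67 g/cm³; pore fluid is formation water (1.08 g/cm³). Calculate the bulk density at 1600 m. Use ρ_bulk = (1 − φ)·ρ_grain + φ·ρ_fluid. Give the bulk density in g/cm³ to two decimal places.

Working in km (1 km = 1000 m; k in km⁻¹ = k in m⁻¹ × 1000):
Porosity at depth: phi = 0.41·exp(−0.225×1.6) = 0.41×0.6977 = 0.2860
Bulk density: ρ_b = (1−phi)ρ_g + phi·ρ_f = 0.7140×2.67 + 0.2860×1.08
       = 1.906 + 0.309 = 2.215 g/cm³

2.22 g/cm³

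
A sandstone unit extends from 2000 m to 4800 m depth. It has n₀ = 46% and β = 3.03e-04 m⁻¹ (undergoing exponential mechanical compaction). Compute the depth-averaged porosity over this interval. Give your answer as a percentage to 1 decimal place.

16.9%

Working in km (1 km = 1000 m; β in km⁻¹ = β in m⁻¹ × 1000):
⟨n⟩ = (1/(d₂−d₁)) ∫ n₀ e^(−βd) dd = n₀·(e^(−β·d₁) − e^(−β·d₂)) / (β·(d₂−d₁))
e^(−0.303×2) = 0.5455; e^(−0.303×4.8) = 0.2335
⟨n⟩ = 0.46 × (0.5455 − 0.2335) / (0.303 × 2.8) = 0.46 × 0.3677 = 0.1692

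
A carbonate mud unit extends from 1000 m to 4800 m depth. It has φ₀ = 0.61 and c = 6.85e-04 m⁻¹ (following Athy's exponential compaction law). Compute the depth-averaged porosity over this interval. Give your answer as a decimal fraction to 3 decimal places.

Working in km (1 km = 1000 m; c in km⁻¹ = c in m⁻¹ × 1000):
⟨φ⟩ = (1/(z₂−z₁)) ∫ φ₀ e^(−cz) dz = φ₀·(e^(−c·z₁) − e^(−c·z₂)) / (c·(z₂−z₁))
e^(−0.685×1) = 0.5041; e^(−0.685×4.8) = 0.0373
⟨φ⟩ = 0.61 × (0.5041 − 0.0373) / (0.685 × 3.8) = 0.61 × 0.1793 = 0.1094

0.109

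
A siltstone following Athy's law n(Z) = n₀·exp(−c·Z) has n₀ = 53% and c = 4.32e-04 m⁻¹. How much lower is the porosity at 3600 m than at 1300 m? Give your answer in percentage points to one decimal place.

19.0 percentage points

Working in km (1 km = 1000 m; c in km⁻¹ = c in m⁻¹ × 1000):
n(1.3) = 0.53·e^(−0.432×1.3) = 0.3023
n(3.6) = 0.53·e^(−0.432×3.6) = 0.1119
Δn = 0.3023 − 0.1119 = 0.1903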